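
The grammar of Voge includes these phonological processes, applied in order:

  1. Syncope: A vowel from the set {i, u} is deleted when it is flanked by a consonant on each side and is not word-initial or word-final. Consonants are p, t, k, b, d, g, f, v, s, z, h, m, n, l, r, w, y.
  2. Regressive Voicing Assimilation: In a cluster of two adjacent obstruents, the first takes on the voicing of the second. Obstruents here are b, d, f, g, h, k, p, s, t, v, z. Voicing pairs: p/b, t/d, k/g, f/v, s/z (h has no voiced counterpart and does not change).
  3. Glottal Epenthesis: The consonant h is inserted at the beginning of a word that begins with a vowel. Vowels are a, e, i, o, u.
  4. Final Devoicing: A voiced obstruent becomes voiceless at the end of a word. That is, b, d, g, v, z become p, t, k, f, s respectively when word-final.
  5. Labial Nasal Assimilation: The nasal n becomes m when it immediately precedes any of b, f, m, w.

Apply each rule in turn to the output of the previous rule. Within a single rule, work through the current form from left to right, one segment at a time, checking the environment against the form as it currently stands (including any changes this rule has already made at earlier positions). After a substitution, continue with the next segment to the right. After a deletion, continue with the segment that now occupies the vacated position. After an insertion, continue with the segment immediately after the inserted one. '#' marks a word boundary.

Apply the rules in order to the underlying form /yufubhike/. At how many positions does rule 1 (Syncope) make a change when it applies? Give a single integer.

1 Syncope: [yufubhike] → [yfbhke]
2 Regressive Voicing Assimilation: [yfbhke] → [yvphke]
3 Glottal Epenthesis: no change — [yvphke]
4 Final Devoicing: no change — [yvphke]
5 Labial Nasal Assimilation: no change — [yvphke]
Rule 1 changed 3 position(s).

3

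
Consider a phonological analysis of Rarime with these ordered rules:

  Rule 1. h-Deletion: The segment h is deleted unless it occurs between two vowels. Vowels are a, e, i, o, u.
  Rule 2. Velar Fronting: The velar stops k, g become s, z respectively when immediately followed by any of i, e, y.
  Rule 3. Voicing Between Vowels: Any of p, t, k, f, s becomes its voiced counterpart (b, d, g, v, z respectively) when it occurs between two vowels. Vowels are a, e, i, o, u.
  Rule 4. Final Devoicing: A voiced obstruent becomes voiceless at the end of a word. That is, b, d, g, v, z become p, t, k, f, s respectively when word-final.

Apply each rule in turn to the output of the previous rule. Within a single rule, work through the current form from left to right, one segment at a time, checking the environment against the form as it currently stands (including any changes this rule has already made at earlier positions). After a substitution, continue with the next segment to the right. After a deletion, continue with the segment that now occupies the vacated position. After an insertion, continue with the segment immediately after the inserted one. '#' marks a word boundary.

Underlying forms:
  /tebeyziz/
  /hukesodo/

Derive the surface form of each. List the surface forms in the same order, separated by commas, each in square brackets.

[tebeyzis], [uzezodo]

/tebeyziz/:
  Rule 1 h-Deletion: no change — [tebeyziz]
  Rule 2 Velar Fronting: no change — [tebeyziz]
  Rule 3 Voicing Between Vowels: no change — [tebeyziz]
  Rule 4 Final Devoicing: [tebeyziz] → [tebeyzis]
/hukesodo/:
  Rule 1 h-Deletion: [hukesodo] → [ukesodo]
  Rule 2 Velar Fronting: [ukesodo] → [usesodo]
  Rule 3 Voicing Between Vowels: [usesodo] → [uzezodo]
  Rule 4 Final Devoicing: no change — [uzezodo]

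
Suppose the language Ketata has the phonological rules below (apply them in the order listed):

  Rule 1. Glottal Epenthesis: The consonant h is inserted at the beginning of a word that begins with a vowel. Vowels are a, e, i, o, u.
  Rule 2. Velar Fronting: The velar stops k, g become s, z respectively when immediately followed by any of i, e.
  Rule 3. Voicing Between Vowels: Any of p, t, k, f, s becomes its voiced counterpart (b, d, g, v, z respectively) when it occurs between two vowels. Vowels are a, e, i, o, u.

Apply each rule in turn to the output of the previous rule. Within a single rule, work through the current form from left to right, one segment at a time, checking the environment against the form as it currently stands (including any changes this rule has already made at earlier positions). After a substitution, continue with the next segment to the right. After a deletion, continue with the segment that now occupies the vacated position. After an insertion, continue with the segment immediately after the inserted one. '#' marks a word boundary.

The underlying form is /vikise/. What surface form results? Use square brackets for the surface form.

Rule 1 Glottal Epenthesis: no change — [vikise]
Rule 2 Velar Fronting: [vikise] → [visise]
Rule 3 Voicing Between Vowels: [visise] → [vizize]

[vizize]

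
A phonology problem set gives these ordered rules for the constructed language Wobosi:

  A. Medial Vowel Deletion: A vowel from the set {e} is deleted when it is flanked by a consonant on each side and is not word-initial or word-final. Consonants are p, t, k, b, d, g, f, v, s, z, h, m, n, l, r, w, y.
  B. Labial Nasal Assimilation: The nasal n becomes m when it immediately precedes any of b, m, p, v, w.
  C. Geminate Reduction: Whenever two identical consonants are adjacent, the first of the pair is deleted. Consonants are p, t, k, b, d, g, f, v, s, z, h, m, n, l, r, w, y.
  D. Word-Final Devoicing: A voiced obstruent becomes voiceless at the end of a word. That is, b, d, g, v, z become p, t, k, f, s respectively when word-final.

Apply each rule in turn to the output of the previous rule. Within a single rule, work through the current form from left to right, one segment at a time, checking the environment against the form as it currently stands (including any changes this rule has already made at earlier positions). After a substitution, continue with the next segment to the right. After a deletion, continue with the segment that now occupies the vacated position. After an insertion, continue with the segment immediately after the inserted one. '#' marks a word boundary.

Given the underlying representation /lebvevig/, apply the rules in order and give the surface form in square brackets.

[lbvik]

A Medial Vowel Deletion: [lebvevig] → [lbvvig]
B Labial Nasal Assimilation: no change — [lbvvig]
C Geminate Reduction: [lbvvig] → [lbvig]
D Word-Final Devoicing: [lbvig] → [lbvik]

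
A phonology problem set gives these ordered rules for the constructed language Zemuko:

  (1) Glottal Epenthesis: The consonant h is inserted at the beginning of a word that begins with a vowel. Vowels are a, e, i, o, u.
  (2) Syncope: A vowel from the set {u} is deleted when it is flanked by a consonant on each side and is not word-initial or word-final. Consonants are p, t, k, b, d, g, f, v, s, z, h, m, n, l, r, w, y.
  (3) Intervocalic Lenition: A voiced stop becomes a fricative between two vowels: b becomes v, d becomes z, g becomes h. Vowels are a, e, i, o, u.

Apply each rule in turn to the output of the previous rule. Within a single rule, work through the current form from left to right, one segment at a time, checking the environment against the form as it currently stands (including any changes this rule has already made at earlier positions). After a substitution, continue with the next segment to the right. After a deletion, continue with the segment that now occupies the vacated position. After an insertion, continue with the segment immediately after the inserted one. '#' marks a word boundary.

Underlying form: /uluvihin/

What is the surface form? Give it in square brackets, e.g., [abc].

[hlvihin]

(1) Glottal Epenthesis: [uluvihin] → [huluvihin]
(2) Syncope: [huluvihin] → [hlvihin]
(3) Intervocalic Lenition: no change — [hlvihin]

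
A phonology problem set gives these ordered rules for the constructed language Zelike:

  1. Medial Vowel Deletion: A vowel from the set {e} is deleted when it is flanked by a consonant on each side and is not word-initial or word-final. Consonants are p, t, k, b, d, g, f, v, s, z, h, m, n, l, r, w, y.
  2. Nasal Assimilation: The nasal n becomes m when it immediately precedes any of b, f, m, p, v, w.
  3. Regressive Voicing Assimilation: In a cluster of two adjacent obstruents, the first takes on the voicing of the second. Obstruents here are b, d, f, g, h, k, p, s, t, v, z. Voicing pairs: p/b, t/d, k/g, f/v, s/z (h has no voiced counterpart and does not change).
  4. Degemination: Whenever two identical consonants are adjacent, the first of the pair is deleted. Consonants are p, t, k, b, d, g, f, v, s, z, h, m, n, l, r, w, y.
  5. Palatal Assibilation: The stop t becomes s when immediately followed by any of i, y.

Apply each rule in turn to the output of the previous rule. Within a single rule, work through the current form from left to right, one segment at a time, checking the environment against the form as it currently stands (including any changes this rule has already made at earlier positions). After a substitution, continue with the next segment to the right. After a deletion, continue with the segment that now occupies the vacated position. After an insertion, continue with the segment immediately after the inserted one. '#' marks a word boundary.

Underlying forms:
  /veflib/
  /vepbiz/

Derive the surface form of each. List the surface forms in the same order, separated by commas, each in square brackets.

/veflib/:
  1 Medial Vowel Deletion: [veflib] → [vflib]
  2 Nasal Assimilation: no change — [vflib]
  3 Regressive Voicing Assimilation: [vflib] → [fflib]
  4 Degemination: [fflib] → [flib]
  5 Palatal Assibilation: no change — [flib]
/vepbiz/:
  1 Medial Vowel Deletion: [vepbiz] → [vpbiz]
  2 Nasal Assimilation: no change — [vpbiz]
  3 Regressive Voicing Assimilation: [vpbiz] → [fbbiz]
  4 Degemination: [fbbiz] → [fbiz]
  5 Palatal Assibilation: no change — [fbiz]

[flib], [fbiz]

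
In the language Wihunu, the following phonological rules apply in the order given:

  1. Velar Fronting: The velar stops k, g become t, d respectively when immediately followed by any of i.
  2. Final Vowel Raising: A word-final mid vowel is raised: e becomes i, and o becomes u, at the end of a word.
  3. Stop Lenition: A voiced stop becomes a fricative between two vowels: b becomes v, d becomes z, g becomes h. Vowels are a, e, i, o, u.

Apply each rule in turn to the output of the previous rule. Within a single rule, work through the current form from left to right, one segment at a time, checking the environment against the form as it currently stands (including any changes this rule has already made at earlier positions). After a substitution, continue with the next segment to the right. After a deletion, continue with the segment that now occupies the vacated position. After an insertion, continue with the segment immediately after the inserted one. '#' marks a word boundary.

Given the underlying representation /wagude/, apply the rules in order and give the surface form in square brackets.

1 Velar Fronting: no change — [wagude]
2 Final Vowel Raising: [wagude] → [wagudi]
3 Stop Lenition: [wagudi] → [wahuzi]

[wahuzi]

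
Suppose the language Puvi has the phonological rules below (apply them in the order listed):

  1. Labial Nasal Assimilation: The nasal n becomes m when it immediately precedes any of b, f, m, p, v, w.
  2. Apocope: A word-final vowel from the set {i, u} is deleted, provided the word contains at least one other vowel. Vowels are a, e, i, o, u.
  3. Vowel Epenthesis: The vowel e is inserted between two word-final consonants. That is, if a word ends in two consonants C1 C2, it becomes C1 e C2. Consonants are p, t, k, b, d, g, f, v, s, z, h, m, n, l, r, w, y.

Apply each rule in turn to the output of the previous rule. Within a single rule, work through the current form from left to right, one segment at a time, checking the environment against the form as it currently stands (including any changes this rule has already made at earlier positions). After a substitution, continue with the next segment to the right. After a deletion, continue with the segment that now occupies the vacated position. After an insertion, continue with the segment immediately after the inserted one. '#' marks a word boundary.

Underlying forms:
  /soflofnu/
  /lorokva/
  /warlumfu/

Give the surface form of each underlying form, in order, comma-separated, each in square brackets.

/soflofnu/:
  1 Labial Nasal Assimilation: no change — [soflofnu]
  2 Apocope: [soflofnu] → [soflofn]
  3 Vowel Epenthesis: [soflofn] → [soflofen]
/lorokva/:
  1 Labial Nasal Assimilation: no change — [lorokva]
  2 Apocope: no change — [lorokva]
  3 Vowel Epenthesis: no change — [lorokva]
/warlumfu/:
  1 Labial Nasal Assimilation: no change — [warlumfu]
  2 Apocope: [warlumfu] → [warlumf]
  3 Vowel Epenthesis: [warlumf] → [warlumef]

[soflofen], [lorokva], [warlumef]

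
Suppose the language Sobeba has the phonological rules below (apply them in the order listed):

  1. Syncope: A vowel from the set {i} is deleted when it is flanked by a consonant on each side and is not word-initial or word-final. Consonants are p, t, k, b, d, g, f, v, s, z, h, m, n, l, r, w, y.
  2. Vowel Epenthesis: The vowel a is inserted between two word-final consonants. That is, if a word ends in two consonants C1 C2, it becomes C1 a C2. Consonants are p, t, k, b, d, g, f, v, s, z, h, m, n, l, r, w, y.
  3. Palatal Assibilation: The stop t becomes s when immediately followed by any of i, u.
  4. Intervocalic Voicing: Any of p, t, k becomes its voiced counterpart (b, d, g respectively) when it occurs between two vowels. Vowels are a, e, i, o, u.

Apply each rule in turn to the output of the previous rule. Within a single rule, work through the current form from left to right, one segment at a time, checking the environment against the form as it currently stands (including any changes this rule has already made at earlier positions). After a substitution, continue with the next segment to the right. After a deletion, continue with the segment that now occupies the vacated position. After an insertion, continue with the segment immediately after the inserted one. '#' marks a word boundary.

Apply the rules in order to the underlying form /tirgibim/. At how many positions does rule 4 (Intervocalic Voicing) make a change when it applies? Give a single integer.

1 Syncope: [tirgibim] → [trgbm]
2 Vowel Epenthesis: [trgbm] → [trgbam]
3 Palatal Assibilation: no change — [trgbam]
4 Intervocalic Voicing: no change — [trgbam]
Rule 4 changed 0 position(s).

0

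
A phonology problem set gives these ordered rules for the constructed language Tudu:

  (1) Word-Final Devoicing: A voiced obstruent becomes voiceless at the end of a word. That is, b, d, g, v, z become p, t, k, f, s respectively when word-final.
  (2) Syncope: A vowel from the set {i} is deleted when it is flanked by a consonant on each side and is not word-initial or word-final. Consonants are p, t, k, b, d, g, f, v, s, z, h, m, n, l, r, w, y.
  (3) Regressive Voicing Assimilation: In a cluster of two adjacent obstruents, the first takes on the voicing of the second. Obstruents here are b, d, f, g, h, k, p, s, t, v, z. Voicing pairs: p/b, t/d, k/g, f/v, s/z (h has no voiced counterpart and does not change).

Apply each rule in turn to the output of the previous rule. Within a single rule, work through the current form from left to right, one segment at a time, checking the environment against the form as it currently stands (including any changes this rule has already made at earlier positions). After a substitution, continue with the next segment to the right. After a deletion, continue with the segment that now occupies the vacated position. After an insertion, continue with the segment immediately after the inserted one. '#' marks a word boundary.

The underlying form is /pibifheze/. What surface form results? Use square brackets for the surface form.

[bpfheze]

(1) Word-Final Devoicing: no change — [pibifheze]
(2) Syncope: [pibifheze] → [pbfheze]
(3) Regressive Voicing Assimilation: [pbfheze] → [bpfheze]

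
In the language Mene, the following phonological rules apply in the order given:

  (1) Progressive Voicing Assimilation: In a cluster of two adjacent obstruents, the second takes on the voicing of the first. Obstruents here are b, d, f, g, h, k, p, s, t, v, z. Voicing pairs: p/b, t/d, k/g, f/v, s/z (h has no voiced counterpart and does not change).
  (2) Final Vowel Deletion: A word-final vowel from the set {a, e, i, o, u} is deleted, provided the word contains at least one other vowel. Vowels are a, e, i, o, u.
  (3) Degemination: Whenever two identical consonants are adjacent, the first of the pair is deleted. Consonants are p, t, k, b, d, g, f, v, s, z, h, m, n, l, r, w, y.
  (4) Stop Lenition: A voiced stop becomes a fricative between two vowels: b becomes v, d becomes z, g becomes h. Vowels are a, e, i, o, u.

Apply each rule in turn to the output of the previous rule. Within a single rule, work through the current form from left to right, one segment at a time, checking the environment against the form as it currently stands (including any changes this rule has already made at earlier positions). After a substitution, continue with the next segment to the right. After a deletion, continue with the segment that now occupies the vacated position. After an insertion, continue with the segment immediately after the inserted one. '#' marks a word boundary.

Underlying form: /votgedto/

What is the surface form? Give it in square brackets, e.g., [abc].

(1) Progressive Voicing Assimilation: [votgedto] → [votkeddo]
(2) Final Vowel Deletion: [votkeddo] → [votkedd]
(3) Degemination: [votkedd] → [votked]
(4) Stop Lenition: no change — [votked]

[votked]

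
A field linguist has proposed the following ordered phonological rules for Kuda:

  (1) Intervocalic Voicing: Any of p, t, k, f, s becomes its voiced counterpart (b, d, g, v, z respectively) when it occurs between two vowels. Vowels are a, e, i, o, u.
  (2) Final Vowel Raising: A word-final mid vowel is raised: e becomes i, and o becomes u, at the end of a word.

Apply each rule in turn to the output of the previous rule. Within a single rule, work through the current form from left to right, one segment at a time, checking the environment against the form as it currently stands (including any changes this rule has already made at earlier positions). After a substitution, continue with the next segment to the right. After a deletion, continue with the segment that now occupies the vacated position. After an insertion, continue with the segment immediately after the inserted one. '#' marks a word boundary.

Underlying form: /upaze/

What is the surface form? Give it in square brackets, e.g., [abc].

(1) Intervocalic Voicing: [upaze] → [ubaze]
(2) Final Vowel Raising: [ubaze] → [ubazi]

[ubazi]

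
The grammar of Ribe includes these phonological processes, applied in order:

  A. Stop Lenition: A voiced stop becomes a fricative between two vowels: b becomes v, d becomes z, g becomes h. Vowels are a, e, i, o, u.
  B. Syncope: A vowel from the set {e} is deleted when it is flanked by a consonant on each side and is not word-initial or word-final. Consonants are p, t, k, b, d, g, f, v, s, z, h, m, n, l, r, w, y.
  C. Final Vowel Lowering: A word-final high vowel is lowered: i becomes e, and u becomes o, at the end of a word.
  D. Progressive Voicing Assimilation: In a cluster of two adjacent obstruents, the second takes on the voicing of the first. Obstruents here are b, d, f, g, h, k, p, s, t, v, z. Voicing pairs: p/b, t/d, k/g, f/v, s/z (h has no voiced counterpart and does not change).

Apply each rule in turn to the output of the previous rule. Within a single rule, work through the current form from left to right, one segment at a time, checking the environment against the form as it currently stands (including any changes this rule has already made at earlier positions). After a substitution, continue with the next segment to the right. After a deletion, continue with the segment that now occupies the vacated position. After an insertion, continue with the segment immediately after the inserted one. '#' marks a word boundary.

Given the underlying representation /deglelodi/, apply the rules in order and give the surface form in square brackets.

A Stop Lenition: [deglelodi] → [deglelozi]
B Syncope: [deglelozi] → [dgllozi]
C Final Vowel Lowering: [dgllozi] → [dglloze]
D Progressive Voicing Assimilation: no change — [dglloze]

[dglloze]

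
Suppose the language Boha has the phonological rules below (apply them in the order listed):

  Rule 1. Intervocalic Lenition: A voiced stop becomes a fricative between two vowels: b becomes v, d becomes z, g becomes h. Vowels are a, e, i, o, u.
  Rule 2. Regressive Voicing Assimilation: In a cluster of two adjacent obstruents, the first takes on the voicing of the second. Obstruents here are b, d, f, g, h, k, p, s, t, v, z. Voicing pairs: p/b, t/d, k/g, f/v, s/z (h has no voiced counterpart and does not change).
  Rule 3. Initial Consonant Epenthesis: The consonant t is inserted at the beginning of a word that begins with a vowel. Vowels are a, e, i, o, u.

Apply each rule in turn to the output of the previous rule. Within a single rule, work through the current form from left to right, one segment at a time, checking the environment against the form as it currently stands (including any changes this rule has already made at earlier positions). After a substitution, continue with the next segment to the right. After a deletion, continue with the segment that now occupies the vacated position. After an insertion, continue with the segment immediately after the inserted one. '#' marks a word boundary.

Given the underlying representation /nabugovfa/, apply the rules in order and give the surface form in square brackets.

[navuhoffa]

Rule 1 Intervocalic Lenition: [nabugovfa] → [navuhovfa]
Rule 2 Regressive Voicing Assimilation: [navuhovfa] → [navuhoffa]
Rule 3 Initial Consonant Epenthesis: no change — [navuhoffa]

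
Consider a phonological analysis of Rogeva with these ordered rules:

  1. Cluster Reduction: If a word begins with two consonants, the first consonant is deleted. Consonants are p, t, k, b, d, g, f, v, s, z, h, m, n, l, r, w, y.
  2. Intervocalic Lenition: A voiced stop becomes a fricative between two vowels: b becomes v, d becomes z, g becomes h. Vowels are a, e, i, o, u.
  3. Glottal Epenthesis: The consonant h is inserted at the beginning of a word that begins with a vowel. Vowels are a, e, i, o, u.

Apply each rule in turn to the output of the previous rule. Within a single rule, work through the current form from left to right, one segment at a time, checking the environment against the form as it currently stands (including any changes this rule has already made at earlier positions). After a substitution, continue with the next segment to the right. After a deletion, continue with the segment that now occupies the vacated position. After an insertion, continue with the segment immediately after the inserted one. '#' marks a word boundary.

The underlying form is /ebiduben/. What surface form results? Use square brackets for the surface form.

[hevizuven]

1 Cluster Reduction: no change — [ebiduben]
2 Intervocalic Lenition: [ebiduben] → [evizuven]
3 Glottal Epenthesis: [evizuven] → [hevizuven]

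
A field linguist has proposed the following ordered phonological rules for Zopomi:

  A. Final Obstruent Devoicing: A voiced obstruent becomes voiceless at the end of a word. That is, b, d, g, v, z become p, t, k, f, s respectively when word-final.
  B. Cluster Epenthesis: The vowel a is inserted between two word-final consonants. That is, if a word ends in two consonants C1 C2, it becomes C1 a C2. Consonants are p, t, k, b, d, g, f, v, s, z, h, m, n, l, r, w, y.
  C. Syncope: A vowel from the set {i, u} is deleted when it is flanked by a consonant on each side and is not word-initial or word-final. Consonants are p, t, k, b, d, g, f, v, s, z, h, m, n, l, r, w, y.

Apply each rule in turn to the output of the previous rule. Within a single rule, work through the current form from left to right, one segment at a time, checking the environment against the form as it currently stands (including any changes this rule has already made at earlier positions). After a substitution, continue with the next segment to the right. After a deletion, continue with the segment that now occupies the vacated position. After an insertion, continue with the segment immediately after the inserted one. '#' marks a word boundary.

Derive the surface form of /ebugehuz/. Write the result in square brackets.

A Final Obstruent Devoicing: [ebugehuz] → [ebugehus]
B Cluster Epenthesis: no change — [ebugehus]
C Syncope: [ebugehus] → [ebgehs]

[ebgehs]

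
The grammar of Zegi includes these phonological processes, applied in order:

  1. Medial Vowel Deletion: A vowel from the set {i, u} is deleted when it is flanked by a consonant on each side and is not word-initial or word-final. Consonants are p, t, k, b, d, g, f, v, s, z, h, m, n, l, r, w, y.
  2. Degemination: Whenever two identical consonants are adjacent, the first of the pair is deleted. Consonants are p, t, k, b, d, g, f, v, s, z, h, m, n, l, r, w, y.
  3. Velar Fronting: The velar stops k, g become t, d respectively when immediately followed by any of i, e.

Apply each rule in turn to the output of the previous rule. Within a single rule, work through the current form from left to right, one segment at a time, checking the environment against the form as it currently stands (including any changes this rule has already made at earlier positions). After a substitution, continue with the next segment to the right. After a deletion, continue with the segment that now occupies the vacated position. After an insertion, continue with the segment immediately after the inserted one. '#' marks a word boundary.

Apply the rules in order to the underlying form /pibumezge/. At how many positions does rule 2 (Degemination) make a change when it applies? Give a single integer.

0

1 Medial Vowel Deletion: [pibumezge] → [pbmezge]
2 Degemination: no change — [pbmezge]
3 Velar Fronting: [pbmezge] → [pbmezde]
Rule 2 changed 0 position(s).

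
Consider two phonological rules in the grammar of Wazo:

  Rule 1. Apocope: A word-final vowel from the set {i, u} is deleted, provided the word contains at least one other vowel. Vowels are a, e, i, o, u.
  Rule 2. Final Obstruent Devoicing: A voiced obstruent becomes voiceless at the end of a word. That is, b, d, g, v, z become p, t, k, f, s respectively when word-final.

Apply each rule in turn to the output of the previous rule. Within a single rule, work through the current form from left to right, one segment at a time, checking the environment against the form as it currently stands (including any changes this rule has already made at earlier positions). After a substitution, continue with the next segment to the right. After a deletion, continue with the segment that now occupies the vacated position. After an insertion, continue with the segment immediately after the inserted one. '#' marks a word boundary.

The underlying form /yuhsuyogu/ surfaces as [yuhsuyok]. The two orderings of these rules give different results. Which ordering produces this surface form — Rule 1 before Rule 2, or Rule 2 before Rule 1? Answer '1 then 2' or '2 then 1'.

1 then 2

Order 1 then 2:
  1 Apocope: [yuhsuyogu] → [yuhsuyog]
  2 Final Obstruent Devoicing: [yuhsuyog] → [yuhsuyok]
  result: [yuhsuyok]
Order 2 then 1:
  2 Final Obstruent Devoicing: no change — [yuhsuyogu]
  1 Apocope: [yuhsuyogu] → [yuhsuyog]
  result: [yuhsuyog]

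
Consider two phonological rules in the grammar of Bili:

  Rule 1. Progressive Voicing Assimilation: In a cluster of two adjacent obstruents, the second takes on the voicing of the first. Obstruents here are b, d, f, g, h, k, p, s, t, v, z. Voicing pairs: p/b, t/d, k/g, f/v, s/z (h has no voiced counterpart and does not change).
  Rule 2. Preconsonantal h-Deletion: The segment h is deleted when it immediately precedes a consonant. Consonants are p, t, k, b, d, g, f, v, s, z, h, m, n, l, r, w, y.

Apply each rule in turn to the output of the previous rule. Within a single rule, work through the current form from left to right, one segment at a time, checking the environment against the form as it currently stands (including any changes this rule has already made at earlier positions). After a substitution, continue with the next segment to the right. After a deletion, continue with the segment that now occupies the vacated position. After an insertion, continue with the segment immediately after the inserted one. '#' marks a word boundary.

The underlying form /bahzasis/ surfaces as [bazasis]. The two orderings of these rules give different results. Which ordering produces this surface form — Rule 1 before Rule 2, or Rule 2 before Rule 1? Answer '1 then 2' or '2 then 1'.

Order 1 then 2:
  1 Progressive Voicing Assimilation: [bahzasis] → [bahsasis]
  2 Preconsonantal h-Deletion: [bahsasis] → [basasis]
  result: [basasis]
Order 2 then 1:
  2 Preconsonantal h-Deletion: [bahzasis] → [bazasis]
  1 Progressive Voicing Assimilation: no change — [bazasis]
  result: [bazasis]

2 then 1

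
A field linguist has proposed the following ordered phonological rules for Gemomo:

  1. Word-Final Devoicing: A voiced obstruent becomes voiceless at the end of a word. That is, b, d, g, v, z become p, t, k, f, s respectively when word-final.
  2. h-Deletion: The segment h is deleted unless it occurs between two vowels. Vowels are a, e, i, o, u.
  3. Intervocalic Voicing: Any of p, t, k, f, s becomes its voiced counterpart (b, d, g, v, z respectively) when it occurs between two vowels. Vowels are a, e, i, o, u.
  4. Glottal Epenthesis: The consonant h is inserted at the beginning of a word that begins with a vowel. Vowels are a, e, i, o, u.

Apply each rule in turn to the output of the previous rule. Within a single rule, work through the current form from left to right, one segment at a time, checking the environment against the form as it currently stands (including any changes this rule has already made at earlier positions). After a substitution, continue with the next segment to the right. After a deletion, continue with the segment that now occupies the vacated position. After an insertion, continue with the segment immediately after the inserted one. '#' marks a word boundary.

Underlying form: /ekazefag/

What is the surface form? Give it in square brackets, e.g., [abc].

[hegazevak]

1 Word-Final Devoicing: [ekazefag] → [ekazefak]
2 h-Deletion: no change — [ekazefak]
3 Intervocalic Voicing: [ekazefak] → [egazevak]
4 Glottal Epenthesis: [egazevak] → [hegazevak]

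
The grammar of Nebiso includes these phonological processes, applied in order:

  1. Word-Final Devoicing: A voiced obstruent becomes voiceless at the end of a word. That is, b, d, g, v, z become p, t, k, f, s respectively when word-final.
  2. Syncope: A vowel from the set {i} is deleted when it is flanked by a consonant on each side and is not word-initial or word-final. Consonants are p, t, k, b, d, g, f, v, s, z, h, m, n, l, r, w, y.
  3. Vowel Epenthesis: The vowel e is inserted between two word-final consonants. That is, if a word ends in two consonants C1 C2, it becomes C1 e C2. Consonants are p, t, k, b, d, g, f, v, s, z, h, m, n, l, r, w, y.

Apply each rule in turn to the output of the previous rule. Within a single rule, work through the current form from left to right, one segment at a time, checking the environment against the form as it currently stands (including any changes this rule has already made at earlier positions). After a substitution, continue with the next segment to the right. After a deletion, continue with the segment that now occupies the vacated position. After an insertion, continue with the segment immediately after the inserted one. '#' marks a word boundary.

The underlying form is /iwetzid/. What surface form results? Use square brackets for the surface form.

[iwetzet]

1 Word-Final Devoicing: [iwetzid] → [iwetzit]
2 Syncope: [iwetzit] → [iwetzt]
3 Vowel Epenthesis: [iwetzt] → [iwetzet]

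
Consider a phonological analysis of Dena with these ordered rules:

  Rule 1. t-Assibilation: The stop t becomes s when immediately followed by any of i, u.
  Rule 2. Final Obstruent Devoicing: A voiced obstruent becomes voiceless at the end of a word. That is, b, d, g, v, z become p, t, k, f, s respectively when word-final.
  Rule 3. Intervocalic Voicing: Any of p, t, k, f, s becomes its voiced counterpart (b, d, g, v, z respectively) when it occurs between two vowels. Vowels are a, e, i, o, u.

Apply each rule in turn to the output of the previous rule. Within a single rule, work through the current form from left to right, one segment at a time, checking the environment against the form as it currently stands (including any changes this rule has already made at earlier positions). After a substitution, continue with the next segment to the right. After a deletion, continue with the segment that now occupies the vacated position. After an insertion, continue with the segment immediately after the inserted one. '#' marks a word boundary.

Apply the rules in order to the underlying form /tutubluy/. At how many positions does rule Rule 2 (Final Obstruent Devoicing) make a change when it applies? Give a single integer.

0

Rule 1 t-Assibilation: [tutubluy] → [susubluy]
Rule 2 Final Obstruent Devoicing: no change — [susubluy]
Rule 3 Intervocalic Voicing: [susubluy] → [suzubluy]
Rule Rule 2 changed 0 position(s).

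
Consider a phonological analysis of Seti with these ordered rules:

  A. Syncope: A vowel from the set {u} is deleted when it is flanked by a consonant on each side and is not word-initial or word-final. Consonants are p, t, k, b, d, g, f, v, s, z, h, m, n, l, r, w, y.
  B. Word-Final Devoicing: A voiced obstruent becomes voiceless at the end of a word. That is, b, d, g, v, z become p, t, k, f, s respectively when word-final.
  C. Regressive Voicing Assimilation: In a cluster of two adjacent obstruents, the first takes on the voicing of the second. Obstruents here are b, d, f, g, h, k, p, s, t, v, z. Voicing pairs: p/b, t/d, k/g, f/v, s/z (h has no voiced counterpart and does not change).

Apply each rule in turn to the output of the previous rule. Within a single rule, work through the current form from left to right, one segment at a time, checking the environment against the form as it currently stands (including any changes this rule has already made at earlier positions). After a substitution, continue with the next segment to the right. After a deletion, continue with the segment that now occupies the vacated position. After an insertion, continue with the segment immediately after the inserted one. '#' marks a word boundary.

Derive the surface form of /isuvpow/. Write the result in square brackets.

[izfpow]

A Syncope: [isuvpow] → [isvpow]
B Word-Final Devoicing: no change — [isvpow]
C Regressive Voicing Assimilation: [isvpow] → [izfpow]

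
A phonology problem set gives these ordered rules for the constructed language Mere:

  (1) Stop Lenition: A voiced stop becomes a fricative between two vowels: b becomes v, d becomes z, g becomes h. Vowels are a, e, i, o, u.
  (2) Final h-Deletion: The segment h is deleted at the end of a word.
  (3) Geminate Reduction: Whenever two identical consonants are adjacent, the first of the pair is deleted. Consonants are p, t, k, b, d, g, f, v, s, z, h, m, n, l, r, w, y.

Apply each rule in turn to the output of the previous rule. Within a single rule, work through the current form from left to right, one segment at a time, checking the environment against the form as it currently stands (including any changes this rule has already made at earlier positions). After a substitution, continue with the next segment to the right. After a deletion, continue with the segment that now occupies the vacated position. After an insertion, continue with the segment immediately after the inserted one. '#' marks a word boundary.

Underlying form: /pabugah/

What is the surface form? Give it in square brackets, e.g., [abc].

(1) Stop Lenition: [pabugah] → [pavuhah]
(2) Final h-Deletion: [pavuhah] → [pavuha]
(3) Geminate Reduction: no change — [pavuha]

[pavuha]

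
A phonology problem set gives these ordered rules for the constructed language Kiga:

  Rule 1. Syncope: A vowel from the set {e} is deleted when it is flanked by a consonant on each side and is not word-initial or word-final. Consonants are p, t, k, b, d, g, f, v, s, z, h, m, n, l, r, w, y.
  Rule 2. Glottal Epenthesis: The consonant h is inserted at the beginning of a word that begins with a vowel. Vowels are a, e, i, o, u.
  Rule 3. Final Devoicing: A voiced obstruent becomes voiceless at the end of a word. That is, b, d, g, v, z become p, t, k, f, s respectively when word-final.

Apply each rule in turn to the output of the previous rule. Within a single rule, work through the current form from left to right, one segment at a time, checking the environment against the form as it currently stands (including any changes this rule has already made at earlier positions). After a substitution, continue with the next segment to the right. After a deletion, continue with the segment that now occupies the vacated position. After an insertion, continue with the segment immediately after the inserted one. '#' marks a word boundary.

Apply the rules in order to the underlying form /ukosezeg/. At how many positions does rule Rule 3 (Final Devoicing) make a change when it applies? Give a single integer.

Rule 1 Syncope: [ukosezeg] → [ukoszg]
Rule 2 Glottal Epenthesis: [ukoszg] → [hukoszg]
Rule 3 Final Devoicing: [hukoszg] → [hukoszk]
Rule Rule 3 changed 1 position(s).

1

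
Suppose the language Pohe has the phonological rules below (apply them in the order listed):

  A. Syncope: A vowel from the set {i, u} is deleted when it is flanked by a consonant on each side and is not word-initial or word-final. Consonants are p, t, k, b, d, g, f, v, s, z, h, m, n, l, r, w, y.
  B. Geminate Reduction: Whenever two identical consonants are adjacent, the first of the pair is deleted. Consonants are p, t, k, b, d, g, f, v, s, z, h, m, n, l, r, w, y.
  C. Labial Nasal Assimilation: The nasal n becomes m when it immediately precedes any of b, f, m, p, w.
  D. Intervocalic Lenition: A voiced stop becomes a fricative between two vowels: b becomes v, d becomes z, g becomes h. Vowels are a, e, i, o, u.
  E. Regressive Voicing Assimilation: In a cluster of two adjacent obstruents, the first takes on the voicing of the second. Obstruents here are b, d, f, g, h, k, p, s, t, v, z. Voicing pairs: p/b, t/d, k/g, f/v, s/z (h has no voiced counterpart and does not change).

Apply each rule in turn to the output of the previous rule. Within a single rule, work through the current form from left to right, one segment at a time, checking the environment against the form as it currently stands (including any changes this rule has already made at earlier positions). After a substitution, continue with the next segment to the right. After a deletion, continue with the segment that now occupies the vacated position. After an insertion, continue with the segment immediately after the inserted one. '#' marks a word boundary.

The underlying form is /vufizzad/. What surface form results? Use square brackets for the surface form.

A Syncope: [vufizzad] → [vfzzad]
B Geminate Reduction: [vfzzad] → [vfzad]
C Labial Nasal Assimilation: no change — [vfzad]
D Intervocalic Lenition: no change — [vfzad]
E Regressive Voicing Assimilation: [vfzad] → [fvzad]

[fvzad]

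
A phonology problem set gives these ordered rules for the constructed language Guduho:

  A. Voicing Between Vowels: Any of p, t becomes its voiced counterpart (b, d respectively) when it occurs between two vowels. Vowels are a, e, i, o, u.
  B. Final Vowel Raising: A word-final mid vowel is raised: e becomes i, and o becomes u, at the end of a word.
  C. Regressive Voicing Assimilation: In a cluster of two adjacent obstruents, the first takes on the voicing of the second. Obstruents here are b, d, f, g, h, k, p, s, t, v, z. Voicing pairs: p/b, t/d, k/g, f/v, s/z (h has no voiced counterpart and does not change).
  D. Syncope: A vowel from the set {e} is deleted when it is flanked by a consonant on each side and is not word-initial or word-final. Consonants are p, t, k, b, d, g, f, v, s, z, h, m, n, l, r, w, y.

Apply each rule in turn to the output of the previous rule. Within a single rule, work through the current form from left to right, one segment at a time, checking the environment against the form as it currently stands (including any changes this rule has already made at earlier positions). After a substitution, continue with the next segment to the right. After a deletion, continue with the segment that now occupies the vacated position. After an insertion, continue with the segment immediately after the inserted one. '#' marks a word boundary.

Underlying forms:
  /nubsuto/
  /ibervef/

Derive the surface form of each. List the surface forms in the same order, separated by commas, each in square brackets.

/nubsuto/:
  A Voicing Between Vowels: [nubsuto] → [nubsudo]
  B Final Vowel Raising: [nubsudo] → [nubsudu]
  C Regressive Voicing Assimilation: [nubsudu] → [nupsudu]
  D Syncope: no change — [nupsudu]
/ibervef/:
  A Voicing Between Vowels: no change — [ibervef]
  B Final Vowel Raising: no change — [ibervef]
  C Regressive Voicing Assimilation: no change — [ibervef]
  D Syncope: [ibervef] → [ibrvf]

[nupsudu], [ibrvf]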